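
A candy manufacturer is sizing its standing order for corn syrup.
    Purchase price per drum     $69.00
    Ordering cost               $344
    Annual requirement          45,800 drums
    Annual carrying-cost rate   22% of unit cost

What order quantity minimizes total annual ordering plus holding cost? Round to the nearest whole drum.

H = i·C = 0.22 × $69 = $15.1800 per drum-year
2DS/H = 2·45,800·344/15.18 = 2,075,783.93
EOQ = √2,075,783.93 ≈ 1,440.76

1,441 drums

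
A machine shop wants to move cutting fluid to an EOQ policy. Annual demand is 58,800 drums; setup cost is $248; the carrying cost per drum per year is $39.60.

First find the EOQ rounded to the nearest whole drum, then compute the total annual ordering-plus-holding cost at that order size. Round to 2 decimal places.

2DS/H = 2·58,800·248/39.6 = 736,484.85
EOQ = √736,484.85 ≈ 858.19 → Q = 858 drums
Ordering: D/Q × S = 58,800/858 × $248 = $16,995.80
Holding:  Q/2 × H = 858/2 × $39.6 = $16,988.40
Total = $16,995.80 + $16,988.40 = $33,984.20

$33,984.20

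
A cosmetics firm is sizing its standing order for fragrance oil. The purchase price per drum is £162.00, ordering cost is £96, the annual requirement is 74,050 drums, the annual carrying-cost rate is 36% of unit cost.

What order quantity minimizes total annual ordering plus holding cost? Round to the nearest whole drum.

Carrying cost H = £162 × 36% = £58.3200/drum/yr
Optimal lot size Q* = (2 × 74,050 × £96 / £58.32)^½ ≈ 493.75

494 drums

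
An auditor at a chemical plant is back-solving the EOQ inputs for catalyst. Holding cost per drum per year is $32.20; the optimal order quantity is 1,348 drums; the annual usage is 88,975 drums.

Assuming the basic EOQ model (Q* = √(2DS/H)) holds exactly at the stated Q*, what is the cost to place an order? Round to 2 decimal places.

EOQ relation: Q² = 2DS/H, so rearrange for the unknown.
S = Q²H / (2D) = 1,348² × 32.2 / (2 × 88,975) = 328.8044

$328.80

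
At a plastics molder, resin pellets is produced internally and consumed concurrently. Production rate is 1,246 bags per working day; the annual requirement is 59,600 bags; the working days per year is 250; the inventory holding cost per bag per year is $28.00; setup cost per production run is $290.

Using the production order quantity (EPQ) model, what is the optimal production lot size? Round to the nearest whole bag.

1,236 bags

d = 59,600/250 = 238.4000 bags/day;  effective holding cost H(1 − d/p) = 28·(1 − 238.4000/1246) = 22.64270
Q* = √(2DS / H_eff) = √(2·59,600·290 / 22.64270) ≈ 1,235.59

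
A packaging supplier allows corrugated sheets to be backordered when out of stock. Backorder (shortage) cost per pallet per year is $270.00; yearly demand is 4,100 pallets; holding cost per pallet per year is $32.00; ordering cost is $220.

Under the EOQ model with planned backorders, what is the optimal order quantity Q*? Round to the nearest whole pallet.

251 pallets

Q* = √(2DS/H) · √((H + b)/b)
   = √(2 × 4,100 × 220 / 32) · √((32 + 270) / 270)
   = 237.434 × 1.0576 ≈ 251.11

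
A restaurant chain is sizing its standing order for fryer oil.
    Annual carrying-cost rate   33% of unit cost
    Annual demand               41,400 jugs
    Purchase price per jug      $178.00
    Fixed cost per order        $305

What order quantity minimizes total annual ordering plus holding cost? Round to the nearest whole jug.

656 jugs

H = i·C = 0.33 × $178 = $58.7400 per jug-year
2DS/H = 2·41,400·305/58.74 = 429,928.50
EOQ = √429,928.50 ≈ 655.69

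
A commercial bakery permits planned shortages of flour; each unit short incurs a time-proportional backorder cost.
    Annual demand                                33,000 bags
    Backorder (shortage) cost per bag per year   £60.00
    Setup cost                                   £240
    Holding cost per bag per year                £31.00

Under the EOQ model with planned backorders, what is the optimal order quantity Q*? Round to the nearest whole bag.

880 bags

Q* = √(2DS/H) · √((H + b)/b)
   = √(2 × 33,000 × 240 / 31) · √((31 + 60) / 60)
   = 714.820 × 1.2315 ≈ 880.32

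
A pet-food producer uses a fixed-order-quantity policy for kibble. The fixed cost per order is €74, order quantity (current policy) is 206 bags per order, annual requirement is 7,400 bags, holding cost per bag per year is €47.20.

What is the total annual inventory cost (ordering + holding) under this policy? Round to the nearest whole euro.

€7,520

Annual ordering cost = (D/Q)·S = (7,400/206) × 74 = €2,658.25
Annual holding cost  = (Q/2)·H = (206/2) × 47.2 = €4,861.60
Total = €2,658.25 + €4,861.60 = €7,519.85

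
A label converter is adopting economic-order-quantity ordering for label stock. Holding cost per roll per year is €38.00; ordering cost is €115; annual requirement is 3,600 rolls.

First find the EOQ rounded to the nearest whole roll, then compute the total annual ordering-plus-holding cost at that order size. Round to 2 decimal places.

€5,609.30

Q* = √(2·D·S / H) = √(2·3,600·115 / 38) = √21,789.5 ≈ 147.61 → Q = 148 rolls
Annual ordering cost = (D/Q)·S = (3,600/148) × 115 = €2,797.30
Annual holding cost  = (Q/2)·H = (148/2) × 38 = €2,812.00
Total = €2,797.30 + €2,812.00 = €5,609.30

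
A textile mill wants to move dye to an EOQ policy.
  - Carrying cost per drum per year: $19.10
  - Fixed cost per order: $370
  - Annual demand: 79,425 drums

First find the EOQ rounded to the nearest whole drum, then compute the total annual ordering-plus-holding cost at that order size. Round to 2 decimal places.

Q* = √(2·D·S / H) = √(2·79,425·370 / 19.1) = √3,077,199.0 ≈ 1,754.19 → Q = 1,754 drums
Ordering: D/Q × S = 79,425/1,754 × $370 = $16,754.42
Holding:  Q/2 × H = 1,754/2 × $19.1 = $16,750.70
Total = $16,754.42 + $16,750.70 = $33,505.12

$33,505.12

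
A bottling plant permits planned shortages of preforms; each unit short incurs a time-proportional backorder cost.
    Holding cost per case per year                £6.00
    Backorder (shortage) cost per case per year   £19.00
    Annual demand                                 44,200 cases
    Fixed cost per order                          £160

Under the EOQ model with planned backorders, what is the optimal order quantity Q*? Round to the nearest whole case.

Basic EOQ = √(2·44,200·160/6) = 1,535.361
Backorder adjustment √((H+b)/b) = √((6+19)/19) = 1.1471
Q* = 1,535.361 × 1.1471 ≈ 1,761.18

1,761 cases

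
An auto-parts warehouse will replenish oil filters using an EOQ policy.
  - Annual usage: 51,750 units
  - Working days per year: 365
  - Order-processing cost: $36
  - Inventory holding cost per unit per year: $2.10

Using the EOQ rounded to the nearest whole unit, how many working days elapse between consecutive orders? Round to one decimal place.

Q* = √(2·D·S / H) = √(2·51,750·36 / 2.1) = √1,774,285.7 ≈ 1,332.02 → Q = 1,332 units
Days between orders = 365 / (D/Q) = 365 / 38.851 ≈ 9.395

9.4 days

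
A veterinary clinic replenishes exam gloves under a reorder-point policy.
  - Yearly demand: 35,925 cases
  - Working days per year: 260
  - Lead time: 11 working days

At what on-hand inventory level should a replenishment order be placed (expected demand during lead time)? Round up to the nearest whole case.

1,520 cases

Daily demand d = 35,925 / 260 = 138.173 cases/day
Demand during lead time = 138.173 × 11 = 1,519.90
Reorder point = 1,519.90 → round up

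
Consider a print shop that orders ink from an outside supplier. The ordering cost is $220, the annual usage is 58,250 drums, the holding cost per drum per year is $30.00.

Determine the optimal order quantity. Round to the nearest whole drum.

2DS/H = 2·58,250·220/30 = 854,333.33
EOQ = √854,333.33 ≈ 924.30

924 drums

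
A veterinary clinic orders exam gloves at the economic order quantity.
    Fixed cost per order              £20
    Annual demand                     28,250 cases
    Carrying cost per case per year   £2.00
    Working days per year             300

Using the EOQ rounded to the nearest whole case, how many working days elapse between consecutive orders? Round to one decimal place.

8.0 days

Q* = √(2·D·S / H) = √(2·28,250·20 / 2) = √565,000.0 ≈ 751.66 → Q = 752 cases
Days between orders = 300 / (D/Q) = 300 / 37.566 ≈ 7.986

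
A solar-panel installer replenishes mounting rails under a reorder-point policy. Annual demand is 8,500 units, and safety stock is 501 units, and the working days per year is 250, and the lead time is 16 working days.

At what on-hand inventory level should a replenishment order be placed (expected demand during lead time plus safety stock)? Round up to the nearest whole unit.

1,045 units

Daily demand d = 8,500 / 250 = 34.000 units/day
Demand during lead time = 34.000 × 16 = 544.00
Reorder point = 544.00 + 501 = 1,045.00 → round up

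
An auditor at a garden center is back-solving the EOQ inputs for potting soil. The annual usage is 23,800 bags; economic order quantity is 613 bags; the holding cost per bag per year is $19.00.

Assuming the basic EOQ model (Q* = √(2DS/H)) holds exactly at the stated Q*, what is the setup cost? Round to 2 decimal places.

EOQ relation: Q² = 2DS/H, so rearrange for the unknown.
S = Q²H / (2D) = 613² × 19 / (2 × 23,800) = 149.9918

$149.99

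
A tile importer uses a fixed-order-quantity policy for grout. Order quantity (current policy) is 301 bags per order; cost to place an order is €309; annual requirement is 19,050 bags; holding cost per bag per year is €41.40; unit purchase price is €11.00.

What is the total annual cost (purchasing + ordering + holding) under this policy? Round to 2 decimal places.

Orders/yr = 19,050/301 = 63.289; ordering cost = 63.289 × €309 = €19,556.31
Average inventory = 301/2 = 150.5; holding cost = 150.5 × €41.4 = €6,230.70
Purchase cost = D·C = 19,050 × 11 = €209,550.00
Total = €19,556.31 + €6,230.70 + €209,550.00 = €235,337.01

€235,337.01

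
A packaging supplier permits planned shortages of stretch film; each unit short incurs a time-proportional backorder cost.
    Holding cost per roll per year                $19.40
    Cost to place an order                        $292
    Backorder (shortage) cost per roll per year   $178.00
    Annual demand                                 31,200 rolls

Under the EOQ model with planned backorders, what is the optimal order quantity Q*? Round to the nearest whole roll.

1,021 rolls

Basic EOQ = √(2·31,200·292/19.4) = 969.132
Backorder adjustment √((H+b)/b) = √((19.4+178)/178) = 1.0531
Q* = 969.132 × 1.0531 ≈ 1,020.58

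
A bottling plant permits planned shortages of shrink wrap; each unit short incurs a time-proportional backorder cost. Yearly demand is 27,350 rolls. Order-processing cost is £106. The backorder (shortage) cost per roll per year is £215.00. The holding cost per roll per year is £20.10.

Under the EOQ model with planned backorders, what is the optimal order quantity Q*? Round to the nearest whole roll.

Basic EOQ = √(2·27,350·106/20.1) = 537.092
Backorder adjustment √((H+b)/b) = √((20.1+215)/215) = 1.0457
Q* = 537.092 × 1.0457 ≈ 561.64

562 rolls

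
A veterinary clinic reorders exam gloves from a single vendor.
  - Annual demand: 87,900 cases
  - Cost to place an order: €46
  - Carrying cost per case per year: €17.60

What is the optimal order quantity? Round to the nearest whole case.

Optimal lot size Q* = (2 × 87,900 × €46 / €17.6)^½ ≈ 677.85

678 cases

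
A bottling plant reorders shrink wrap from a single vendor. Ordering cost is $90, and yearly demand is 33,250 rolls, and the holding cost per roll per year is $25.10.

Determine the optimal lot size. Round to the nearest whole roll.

488 rolls

EOQ = √(2DS/H) = √(2 × 33,250 × 90 / 25.1)
    = √(238,446.22) ≈ 488.31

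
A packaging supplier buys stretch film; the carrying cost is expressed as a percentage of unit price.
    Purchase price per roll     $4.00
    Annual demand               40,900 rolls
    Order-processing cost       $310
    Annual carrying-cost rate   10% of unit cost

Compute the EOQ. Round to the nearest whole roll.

7,962 rolls

H = i·C = 0.1 × $4 = $0.4000 per roll-year
Optimal lot size Q* = (2 × 40,900 × $310 / $0.4)^½ ≈ 7,962.10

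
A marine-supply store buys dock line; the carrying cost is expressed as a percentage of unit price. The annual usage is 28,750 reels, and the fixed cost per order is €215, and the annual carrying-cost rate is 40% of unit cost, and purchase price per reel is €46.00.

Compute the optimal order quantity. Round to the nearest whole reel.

820 reels

Holding cost per reel per year: H = 40% × €46 = €18.4000
Q* = √(2·D·S / H) = √(2·28,750·215 / 18.4) = √671,875.0 ≈ 819.68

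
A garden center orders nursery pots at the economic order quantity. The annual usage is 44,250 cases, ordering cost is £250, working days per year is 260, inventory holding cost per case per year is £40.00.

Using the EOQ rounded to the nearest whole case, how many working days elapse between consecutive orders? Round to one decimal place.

4.4 days

2DS/H = 2·44,250·250/40 = 553,125.00
EOQ = √553,125.00 ≈ 743.72 → Q = 744 cases
Cycle time = (working days × Q)/D = (260 × 744) / 44,250 = 4.372 days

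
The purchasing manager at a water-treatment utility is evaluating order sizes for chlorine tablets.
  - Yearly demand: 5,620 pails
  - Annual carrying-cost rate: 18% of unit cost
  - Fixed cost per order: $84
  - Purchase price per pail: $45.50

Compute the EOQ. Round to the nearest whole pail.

340 pails

Holding cost per pail per year: H = 18% × $45.5 = $8.1900
2DS/H = 2·5,620·84/8.19 = 115,282.05
EOQ = √115,282.05 ≈ 339.53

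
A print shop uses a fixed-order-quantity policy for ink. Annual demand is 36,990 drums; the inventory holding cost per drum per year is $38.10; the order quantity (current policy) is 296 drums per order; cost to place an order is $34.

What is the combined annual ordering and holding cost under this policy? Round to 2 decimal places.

$9,887.65

Ordering: D/Q × S = 36,990/296 × $34 = $4,248.85
Holding:  Q/2 × H = 296/2 × $38.1 = $5,638.80
Total = $4,248.85 + $5,638.80 = $9,887.65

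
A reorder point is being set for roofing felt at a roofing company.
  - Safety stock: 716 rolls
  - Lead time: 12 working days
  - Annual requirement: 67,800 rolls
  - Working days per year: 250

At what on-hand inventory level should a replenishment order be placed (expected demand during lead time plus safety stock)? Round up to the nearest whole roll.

Daily demand d = 67,800 / 250 = 271.200 rolls/day
Demand during lead time = 271.200 × 12 = 3,254.40
Reorder point = 3,254.40 + 716 = 3,970.40 → round up

3,971 rolls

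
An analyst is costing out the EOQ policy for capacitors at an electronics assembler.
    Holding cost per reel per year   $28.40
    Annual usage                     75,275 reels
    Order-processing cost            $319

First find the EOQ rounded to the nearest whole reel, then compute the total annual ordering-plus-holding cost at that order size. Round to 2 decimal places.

2DS/H = 2·75,275·319/28.4 = 1,691,036.97
EOQ = √1,691,036.97 ≈ 1,300.40 → Q = 1,300 reels
Ordering: D/Q × S = 75,275/1,300 × $319 = $18,471.33
Holding:  Q/2 × H = 1,300/2 × $28.4 = $18,460.00
Total = $18,471.33 + $18,460.00 = $36,931.33

$36,931.33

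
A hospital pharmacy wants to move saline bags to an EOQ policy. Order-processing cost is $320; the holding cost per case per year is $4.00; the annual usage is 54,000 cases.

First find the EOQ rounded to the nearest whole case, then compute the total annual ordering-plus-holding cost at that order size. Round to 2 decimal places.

EOQ = √(2DS/H) = √(2 × 54,000 × 320 / 4)
    = √(8,640,000.00) ≈ 2,939.39 → Q = 2,939 cases
Ordering: D/Q × S = 54,000/2,939 × $320 = $5,879.55
Holding:  Q/2 × H = 2,939/2 × $4 = $5,878.00
Total = $5,879.55 + $5,878.00 = $11,757.55

$11,757.55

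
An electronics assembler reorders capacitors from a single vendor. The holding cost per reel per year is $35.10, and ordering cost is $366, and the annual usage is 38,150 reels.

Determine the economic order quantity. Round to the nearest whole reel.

Optimal lot size Q* = (2 × 38,150 × $366 / $35.1)^½ ≈ 891.97

892 reels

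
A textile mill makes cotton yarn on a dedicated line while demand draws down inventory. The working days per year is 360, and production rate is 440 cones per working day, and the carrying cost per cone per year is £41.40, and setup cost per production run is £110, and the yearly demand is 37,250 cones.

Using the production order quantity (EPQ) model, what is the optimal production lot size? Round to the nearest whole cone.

Daily demand d = 37,250/360 = 103.472; p = 440; 1 − d/p = 0.76484
EPQ = √(2DS / (H(1 − d/p)))
    = √(2 × 37,250 × 110 / (41.4 × 0.76484)) ≈ 508.73

509 cones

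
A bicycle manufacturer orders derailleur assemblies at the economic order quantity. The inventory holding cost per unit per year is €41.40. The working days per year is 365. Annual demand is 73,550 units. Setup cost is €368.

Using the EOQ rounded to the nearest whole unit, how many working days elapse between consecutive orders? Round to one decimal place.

EOQ = √(2DS/H) = √(2 × 73,550 × 368 / 41.4)
    = √(1,307,555.56) ≈ 1,143.48 → Q = 1,143 units
Cycle time = (working days × Q)/D = (365 × 1,143) / 73,550 = 5.672 days

5.7 days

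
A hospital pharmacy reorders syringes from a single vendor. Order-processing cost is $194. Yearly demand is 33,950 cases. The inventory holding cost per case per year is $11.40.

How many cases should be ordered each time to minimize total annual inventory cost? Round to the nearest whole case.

Q* = √(2·D·S / H) = √(2·33,950·194 / 11.4) = √1,155,491.2 ≈ 1,074.94

1,075 cases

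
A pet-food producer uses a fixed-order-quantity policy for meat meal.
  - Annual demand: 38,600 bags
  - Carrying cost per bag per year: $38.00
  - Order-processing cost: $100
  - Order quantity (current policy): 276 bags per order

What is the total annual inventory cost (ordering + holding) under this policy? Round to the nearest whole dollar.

Orders/yr = 38,600/276 = 139.855; ordering cost = 139.855 × $100 = $13,985.51
Average inventory = 276/2 = 138; holding cost = 138 × $38 = $5,244.00
Total = $13,985.51 + $5,244.00 = $19,229.51

$19,230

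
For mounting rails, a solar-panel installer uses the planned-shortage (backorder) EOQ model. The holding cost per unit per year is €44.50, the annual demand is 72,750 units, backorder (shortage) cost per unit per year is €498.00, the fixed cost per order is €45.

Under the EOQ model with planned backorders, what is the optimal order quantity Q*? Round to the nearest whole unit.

Q* = √(2DS/H) · √((H + b)/b)
   = √(2 × 72,750 × 45 / 44.5) · √((44.5 + 498) / 498)
   = 383.582 × 1.0437 ≈ 400.35

400 units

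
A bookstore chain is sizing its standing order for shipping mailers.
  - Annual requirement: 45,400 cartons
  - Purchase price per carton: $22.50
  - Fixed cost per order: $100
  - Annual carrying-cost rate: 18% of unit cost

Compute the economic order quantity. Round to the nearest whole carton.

H = i·C = 0.18 × $22.5 = $4.0500 per carton-year
2DS/H = 2·45,400·100/4.05 = 2,241,975.31
EOQ = √2,241,975.31 ≈ 1,497.32

1,497 cartons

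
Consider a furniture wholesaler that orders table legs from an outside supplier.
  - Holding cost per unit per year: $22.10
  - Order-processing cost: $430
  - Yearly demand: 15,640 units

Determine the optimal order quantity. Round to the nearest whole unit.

780 units

Q* = √(2·D·S / H) = √(2·15,640·430 / 22.1) = √608,615.4 ≈ 780.14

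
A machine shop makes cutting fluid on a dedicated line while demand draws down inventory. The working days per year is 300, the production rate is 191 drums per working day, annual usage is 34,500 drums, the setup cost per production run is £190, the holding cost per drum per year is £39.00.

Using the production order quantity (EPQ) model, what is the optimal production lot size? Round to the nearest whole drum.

919 drums

d = 34,500/300 = 115.0000 drums/day;  effective holding cost H(1 − d/p) = 39·(1 − 115.0000/191) = 15.51832
Q* = √(2DS / H_eff) = √(2·34,500·190 / 15.51832) ≈ 919.13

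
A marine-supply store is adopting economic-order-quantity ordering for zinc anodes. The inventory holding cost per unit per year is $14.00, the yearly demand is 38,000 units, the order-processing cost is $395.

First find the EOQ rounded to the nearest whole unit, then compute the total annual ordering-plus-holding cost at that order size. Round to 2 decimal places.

2DS/H = 2·38,000·395/14 = 2,144,285.71
EOQ = √2,144,285.71 ≈ 1,464.34 → Q = 1,464 units
Orders/yr = 38,000/1,464 = 25.956; ordering cost = 25.956 × $395 = $10,252.73
Average inventory = 1,464/2 = 732; holding cost = 732 × $14 = $10,248.00
Total = $10,252.73 + $10,248.00 = $20,500.73

$20,500.73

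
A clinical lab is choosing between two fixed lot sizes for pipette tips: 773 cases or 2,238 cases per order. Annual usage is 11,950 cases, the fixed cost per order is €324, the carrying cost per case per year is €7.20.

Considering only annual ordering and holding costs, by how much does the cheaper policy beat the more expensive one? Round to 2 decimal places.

TC(Q) = (D/Q)S + (Q/2)H
TC(773) = (11,950/773)×324 + (773/2)×7.2 = €7,791.60
TC(2,238) = (11,950/2,238)×324 + (2,238/2)×7.2 = €9,786.83
Cheaper: Q = 773.  Difference = €1,995.23

€1,995.23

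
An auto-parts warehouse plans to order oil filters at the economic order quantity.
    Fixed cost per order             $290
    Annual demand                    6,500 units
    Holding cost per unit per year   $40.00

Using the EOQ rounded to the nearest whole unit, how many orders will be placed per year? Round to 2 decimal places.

Optimal lot size Q* = (2 × 6,500 × $290 / $40)^½ ≈ 307.00 → Q = 307
Orders per year = D/Q = 6,500 / 307 = 21.173

21.17 orders per year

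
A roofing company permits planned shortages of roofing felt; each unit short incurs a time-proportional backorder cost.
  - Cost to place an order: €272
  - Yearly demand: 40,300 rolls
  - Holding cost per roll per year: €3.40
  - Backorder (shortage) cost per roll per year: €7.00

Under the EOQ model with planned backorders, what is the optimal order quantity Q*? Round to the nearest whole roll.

Q* = √(2DS/H) · √((H + b)/b)
   = √(2 × 40,300 × 272 / 3.4) · √((3.4 + 7) / 7)
   = 2,539.291 × 1.2189 ≈ 3,095.14

3,095 rolls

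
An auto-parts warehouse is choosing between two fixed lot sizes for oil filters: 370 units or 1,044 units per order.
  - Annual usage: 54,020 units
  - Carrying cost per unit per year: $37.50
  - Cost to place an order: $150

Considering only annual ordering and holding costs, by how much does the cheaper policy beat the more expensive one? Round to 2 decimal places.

Annual cost at Q: ordering D·S/Q plus holding Q·H/2.
TC(370) = (54,020/370)×150 + (370/2)×37.5 = $28,837.50
TC(1,044) = (54,020/1,044)×150 + (1,044/2)×37.5 = $27,336.49
|ΔTC| = |$28,837.50 − $27,336.49| = $1,501.01

$1,501.01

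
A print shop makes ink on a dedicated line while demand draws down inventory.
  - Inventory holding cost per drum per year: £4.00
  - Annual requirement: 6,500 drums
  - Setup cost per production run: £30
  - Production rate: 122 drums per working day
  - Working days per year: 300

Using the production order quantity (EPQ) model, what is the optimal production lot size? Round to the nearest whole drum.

d = 6,500/300 = 21.6667 drums/day;  effective holding cost H(1 − d/p) = 4·(1 − 21.6667/122) = 3.28962
Q* = √(2DS / H_eff) = √(2·6,500·30 / 3.28962) ≈ 344.32

344 drums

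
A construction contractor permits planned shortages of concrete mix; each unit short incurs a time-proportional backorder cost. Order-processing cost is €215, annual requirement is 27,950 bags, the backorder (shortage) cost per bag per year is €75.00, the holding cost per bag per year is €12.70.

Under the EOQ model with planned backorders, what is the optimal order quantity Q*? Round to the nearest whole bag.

1,052 bags

Q* = √(2DS/H) · √((H + b)/b)
   = √(2 × 27,950 × 215 / 12.7) · √((12.7 + 75) / 75)
   = 972.799 × 1.0814 ≈ 1,051.94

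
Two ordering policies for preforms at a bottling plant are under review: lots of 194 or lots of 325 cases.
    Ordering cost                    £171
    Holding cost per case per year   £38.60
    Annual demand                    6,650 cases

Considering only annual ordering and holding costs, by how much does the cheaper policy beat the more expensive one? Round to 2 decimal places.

TC(Q) = (D/Q)S + (Q/2)H
TC(194) = (6,650/194)×171 + (194/2)×38.6 = £9,605.80
TC(325) = (6,650/325)×171 + (325/2)×38.6 = £9,771.42
|ΔTC| = |£9,605.80 − £9,771.42| = £165.63

£165.63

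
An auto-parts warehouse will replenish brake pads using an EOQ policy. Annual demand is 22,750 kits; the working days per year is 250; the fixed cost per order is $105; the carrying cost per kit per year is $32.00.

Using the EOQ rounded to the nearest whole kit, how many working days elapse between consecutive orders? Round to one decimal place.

4.2 days

Q* = √(2·D·S / H) = √(2·22,750·105 / 32) = √149,296.9 ≈ 386.39 → Q = 386 kits
T = Q/D × 250 days = 386/22,750 × 250 = 4.242 days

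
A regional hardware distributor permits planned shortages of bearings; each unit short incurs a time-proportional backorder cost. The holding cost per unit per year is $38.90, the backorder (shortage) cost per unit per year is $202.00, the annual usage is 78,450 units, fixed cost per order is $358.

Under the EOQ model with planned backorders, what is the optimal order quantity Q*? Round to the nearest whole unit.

Basic EOQ = √(2·78,450·358/38.9) = 1,201.651
Backorder adjustment √((H+b)/b) = √((38.9+202)/202) = 1.0921
Q* = 1,201.651 × 1.0921 ≈ 1,312.26

1,312 units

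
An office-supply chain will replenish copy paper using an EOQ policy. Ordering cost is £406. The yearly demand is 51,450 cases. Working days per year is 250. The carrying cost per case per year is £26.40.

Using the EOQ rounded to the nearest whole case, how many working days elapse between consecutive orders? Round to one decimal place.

Optimal lot size Q* = (2 × 51,450 × £406 / £26.4)^½ ≈ 1,257.97 → Q = 1,258 cases
Cycle time = (working days × Q)/D = (250 × 1,258) / 51,450 = 6.113 days

6.1 days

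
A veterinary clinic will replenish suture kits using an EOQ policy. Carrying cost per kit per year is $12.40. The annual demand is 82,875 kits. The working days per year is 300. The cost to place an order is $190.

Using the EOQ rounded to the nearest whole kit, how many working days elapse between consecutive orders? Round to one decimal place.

EOQ = √(2DS/H) = √(2 × 82,875 × 190 / 12.4)
    = √(2,539,717.74) ≈ 1,593.65 → Q = 1,594 kits
Cycle time = (working days × Q)/D = (300 × 1,594) / 82,875 = 5.770 days

5.8 days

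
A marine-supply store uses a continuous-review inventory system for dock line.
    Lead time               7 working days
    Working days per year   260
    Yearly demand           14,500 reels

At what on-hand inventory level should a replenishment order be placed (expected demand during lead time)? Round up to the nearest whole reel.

Daily demand d = 14,500 / 260 = 55.769 reels/day
Demand during lead time = 55.769 × 7 = 390.38
Reorder point = 390.38 → round up

391 reels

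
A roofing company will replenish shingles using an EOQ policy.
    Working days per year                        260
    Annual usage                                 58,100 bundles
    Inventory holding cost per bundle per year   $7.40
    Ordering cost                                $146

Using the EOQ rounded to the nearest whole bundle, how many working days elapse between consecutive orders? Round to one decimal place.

Optimal lot size Q* = (2 × 58,100 × $146 / $7.4)^½ ≈ 1,514.13 → Q = 1,514 bundles
Cycle time = (working days × Q)/D = (260 × 1,514) / 58,100 = 6.775 days

6.8 days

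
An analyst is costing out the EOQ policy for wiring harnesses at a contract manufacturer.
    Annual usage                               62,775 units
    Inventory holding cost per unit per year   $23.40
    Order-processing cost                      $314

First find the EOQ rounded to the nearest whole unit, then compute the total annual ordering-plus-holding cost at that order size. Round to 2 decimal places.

$30,372.54

2DS/H = 2·62,775·314/23.4 = 1,684,730.77
EOQ = √1,684,730.77 ≈ 1,297.97 → Q = 1,298 units
Ordering: D/Q × S = 62,775/1,298 × $314 = $15,185.94
Holding:  Q/2 × H = 1,298/2 × $23.4 = $15,186.60
Total = $15,185.94 + $15,186.60 = $30,372.54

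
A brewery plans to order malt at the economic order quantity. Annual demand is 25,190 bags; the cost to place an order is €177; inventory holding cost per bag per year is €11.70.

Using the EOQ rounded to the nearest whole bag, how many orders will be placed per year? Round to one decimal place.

28.9 orders per year

EOQ = √(2DS/H) = √(2 × 25,190 × 177 / 11.7)
    = √(762,158.97) ≈ 873.02 → Q = 873
Orders per year = D/Q = 25,190 / 873 = 28.855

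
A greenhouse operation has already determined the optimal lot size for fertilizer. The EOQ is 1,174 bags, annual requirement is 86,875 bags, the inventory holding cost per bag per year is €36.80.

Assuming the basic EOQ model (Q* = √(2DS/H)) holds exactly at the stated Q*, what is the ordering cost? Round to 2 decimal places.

EOQ relation: Q² = 2DS/H, so rearrange for the unknown.
S = Q²H / (2D) = 1,174² × 36.8 / (2 × 86,875) = 291.9169

€291.92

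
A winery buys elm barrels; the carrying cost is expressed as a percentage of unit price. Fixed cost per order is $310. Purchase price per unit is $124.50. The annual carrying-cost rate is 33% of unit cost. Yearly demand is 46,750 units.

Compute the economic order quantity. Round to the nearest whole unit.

Carrying cost H = $124.5 × 33% = $41.0850/unit/yr
2DS/H = 2·46,750·310/41.085 = 705,488.62
EOQ = √705,488.62 ≈ 839.93

840 units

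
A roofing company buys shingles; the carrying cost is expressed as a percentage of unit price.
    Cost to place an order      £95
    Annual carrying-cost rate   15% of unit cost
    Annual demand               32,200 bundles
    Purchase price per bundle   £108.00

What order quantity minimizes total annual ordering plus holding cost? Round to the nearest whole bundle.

H = i·C = 0.15 × £108 = £16.2000 per bundle-year
2DS/H = 2·32,200·95/16.2 = 377,654.32
EOQ = √377,654.32 ≈ 614.54

615 bundles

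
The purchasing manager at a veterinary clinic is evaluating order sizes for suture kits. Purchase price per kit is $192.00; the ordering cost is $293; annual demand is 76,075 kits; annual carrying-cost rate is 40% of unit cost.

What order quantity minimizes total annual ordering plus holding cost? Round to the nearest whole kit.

762 kits

H = i·C = 0.4 × $192 = $76.8000 per kit-year
Optimal lot size Q* = (2 × 76,075 × $293 / $76.8)^½ ≈ 761.88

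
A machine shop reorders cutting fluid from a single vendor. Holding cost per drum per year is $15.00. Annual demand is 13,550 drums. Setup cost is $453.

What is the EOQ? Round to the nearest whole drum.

905 drums

2DS/H = 2·13,550·453/15 = 818,420.00
EOQ = √818,420.00 ≈ 904.67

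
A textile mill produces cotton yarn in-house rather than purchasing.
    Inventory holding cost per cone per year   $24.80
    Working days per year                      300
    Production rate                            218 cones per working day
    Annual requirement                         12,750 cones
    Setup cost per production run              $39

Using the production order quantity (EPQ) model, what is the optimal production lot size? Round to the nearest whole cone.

Daily demand d = 12,750/300 = 42.500; p = 218; 1 − d/p = 0.80505
EPQ = √(2DS / (H(1 − d/p)))
    = √(2 × 12,750 × 39 / (24.8 × 0.80505)) ≈ 223.19

223 cones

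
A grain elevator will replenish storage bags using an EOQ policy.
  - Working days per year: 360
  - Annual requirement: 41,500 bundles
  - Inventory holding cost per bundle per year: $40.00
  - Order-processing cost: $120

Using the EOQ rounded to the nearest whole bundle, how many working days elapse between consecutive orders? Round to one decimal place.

4.3 days

2DS/H = 2·41,500·120/40 = 249,000.00
EOQ = √249,000.00 ≈ 499.00 → Q = 499 bundles
T = Q/D × 360 days = 499/41,500 × 360 = 4.329 days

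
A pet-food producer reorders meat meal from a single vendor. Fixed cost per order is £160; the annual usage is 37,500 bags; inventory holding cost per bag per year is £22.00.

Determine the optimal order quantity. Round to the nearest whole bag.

EOQ = √(2DS/H) = √(2 × 37,500 × 160 / 22)
    = √(545,454.55) ≈ 738.55

739 bags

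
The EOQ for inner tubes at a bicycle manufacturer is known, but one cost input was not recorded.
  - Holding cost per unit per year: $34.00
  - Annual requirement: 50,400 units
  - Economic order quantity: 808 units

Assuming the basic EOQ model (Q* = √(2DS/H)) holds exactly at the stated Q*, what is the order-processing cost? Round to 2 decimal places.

From Q* = √(2DS/H) ⇒ Q*² = 2DS/H.
S = Q²H / (2D) = 808² × 34 / (2 × 50,400) = 220.2121

$220.21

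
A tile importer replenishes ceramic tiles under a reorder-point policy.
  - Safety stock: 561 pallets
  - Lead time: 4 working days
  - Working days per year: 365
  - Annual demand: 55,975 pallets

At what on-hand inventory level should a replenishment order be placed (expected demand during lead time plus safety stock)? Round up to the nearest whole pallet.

1,175 pallets

Daily demand d = 55,975 / 365 = 153.356 pallets/day
Demand during lead time = 153.356 × 4 = 613.42
Reorder point = 613.42 + 561 = 1,174.42 → round up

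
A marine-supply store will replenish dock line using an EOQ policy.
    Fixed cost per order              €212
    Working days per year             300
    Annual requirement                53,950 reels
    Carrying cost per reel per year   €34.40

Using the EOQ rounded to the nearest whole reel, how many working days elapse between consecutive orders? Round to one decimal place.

4.5 days

Optimal lot size Q* = (2 × 53,950 × €212 / €34.4)^½ ≈ 815.45 → Q = 815 reels
T = Q/D × 300 days = 815/53,950 × 300 = 4.532 days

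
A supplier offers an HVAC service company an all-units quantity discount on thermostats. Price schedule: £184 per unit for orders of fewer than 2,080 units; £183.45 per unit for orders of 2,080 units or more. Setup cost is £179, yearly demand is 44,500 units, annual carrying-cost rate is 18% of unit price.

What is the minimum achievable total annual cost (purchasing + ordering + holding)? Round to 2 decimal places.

£8,201,696.41

H₁ = 18%×£184 = £33.1200;  H₂ = 18%×£183.45 = £33.0210
EOQ₁ = √(2×44,500×179/33.1200) = 693.55  (< 2,080, feasible at tier 1)
EOQ₂ = √(2×44,500×179/33.0210) = 694.59  (< 2,080 → use Q = 2,080 at tier-2 price)
TC(tier 1 (EOQ₁), Q≈693.5) = £8,210,970.30
TC(tier 2, Q≈2,080.0) = £8,201,696.41
Minimum at tier 2: £8,201,696.41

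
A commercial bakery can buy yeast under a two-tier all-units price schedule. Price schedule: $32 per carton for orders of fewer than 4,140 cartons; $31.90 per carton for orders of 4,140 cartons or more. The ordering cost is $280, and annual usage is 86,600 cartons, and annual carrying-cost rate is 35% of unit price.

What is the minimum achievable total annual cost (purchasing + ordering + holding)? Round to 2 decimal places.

H₁ = 35%×$32 = $11.2000;  H₂ = 35%×$31.90 = $11.1650
EOQ₁ = √(2×86,600×280/11.2000) = 2,080.87  (< 4,140, feasible at tier 1)
EOQ₂ = √(2×86,600×280/11.1650) = 2,084.12  (< 4,140 → use Q = 4,140 at tier-2 price)
TC(tier 1 (EOQ₁), Q≈2,080.9) = $2,794,505.69
TC(tier 2, Q≈4,140.0) = $2,791,508.55
Minimum at tier 2: $2,791,508.55

$2,791,508.55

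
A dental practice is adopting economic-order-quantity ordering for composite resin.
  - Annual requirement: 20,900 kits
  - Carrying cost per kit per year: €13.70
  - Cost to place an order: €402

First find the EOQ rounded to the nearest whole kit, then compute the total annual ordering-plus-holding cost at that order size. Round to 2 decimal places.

€15,172.65

Q* = √(2·D·S / H) = √(2·20,900·402 / 13.7) = √1,226,540.1 ≈ 1,107.49 → Q = 1,107 kits
Ordering: D/Q × S = 20,900/1,107 × €402 = €7,589.70
Holding:  Q/2 × H = 1,107/2 × €13.7 = €7,582.95
Total = €7,589.70 + €7,582.95 = €15,172.65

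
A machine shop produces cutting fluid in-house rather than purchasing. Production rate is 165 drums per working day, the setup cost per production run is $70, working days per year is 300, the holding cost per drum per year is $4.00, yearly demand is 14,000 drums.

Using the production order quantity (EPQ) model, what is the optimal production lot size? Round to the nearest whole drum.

Daily demand d = 14,000/300 = 46.667; p = 165; 1 − d/p = 0.71717
EPQ = √(2DS / (H(1 − d/p)))
    = √(2 × 14,000 × 70 / (4 × 0.71717)) ≈ 826.58

827 drums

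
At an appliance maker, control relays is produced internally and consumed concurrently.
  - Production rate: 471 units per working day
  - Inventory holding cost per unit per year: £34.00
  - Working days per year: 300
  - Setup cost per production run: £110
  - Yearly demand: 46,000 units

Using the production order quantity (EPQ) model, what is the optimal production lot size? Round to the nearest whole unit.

664 units

Daily demand d = 46,000/300 = 153.333; p = 471; 1 − d/p = 0.67445
EPQ = √(2DS / (H(1 − d/p)))
    = √(2 × 46,000 × 110 / (34 × 0.67445)) ≈ 664.32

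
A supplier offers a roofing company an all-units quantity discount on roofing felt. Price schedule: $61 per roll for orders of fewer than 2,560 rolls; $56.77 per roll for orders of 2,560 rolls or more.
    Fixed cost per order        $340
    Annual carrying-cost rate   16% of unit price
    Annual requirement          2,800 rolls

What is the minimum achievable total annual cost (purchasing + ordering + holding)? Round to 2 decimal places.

$170,954.37

H₁ = 16%×$61 = $9.7600;  H₂ = 16%×$56.77 = $9.0832
EOQ₁ = √(2×2,800×340/9.7600) = 441.68  (< 2,560, feasible at tier 1)
EOQ₂ = √(2×2,800×340/9.0832) = 457.84  (< 2,560 → use Q = 2,560 at tier-2 price)
TC(tier 1 (EOQ₁), Q≈441.7) = $175,110.81
TC(tier 2, Q≈2,560.0) = $170,954.37
Minimum at tier 2: $170,954.37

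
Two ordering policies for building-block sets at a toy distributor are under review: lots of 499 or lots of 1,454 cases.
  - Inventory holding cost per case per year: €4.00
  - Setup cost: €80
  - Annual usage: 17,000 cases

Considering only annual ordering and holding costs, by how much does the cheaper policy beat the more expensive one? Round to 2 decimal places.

For each Q, cost = (D/Q)·S + (Q/2)·H.
TC(499) = (17,000/499)×80 + (499/2)×4 = €3,723.45
TC(1,454) = (17,000/1,454)×80 + (1,454/2)×4 = €3,843.35
Cheaper: Q = 499.  Difference = €119.90

€119.90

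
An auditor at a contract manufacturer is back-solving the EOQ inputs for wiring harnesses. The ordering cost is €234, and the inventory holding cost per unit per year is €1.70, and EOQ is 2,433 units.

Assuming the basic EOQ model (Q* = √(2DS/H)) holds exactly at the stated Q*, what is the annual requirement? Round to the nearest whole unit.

From Q* = √(2DS/H) ⇒ Q*² = 2DS/H.
D = Q²H / (2S) = 2,433² × 1.7 / (2 × 234) = 21,502.42

21,502 units per year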